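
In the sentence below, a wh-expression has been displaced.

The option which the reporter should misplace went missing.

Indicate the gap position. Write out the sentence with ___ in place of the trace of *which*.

The option which the reporter should misplace ___ went missing.

'which' functions as the direct object of 'misplace'. The gap is right after 'misplace'.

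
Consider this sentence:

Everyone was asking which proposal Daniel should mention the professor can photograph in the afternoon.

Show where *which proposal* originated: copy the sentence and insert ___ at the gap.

In situ: Daniel should mention the professor can photograph which proposal in the afternoon.
'which proposal' functions as the direct object of 'photograph'. The gap is right after 'photograph'.

Everyone was asking which proposal Daniel should mention the professor can photograph ___ in the afternoon.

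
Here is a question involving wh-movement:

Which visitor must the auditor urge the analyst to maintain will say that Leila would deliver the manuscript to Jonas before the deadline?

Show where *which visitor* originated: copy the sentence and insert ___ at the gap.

Which visitor must the auditor urge the analyst to maintain ___ will say that Leila would deliver the manuscript to Jonas before the deadline?

Underlying clause: The auditor must urge the analyst to maintain which visitor will say that Leila would deliver the manuscript to Jonas before the deadline.
'which visitor' functions as the subject of the clause embedded under 'maintain'. The gap is right after 'maintain'.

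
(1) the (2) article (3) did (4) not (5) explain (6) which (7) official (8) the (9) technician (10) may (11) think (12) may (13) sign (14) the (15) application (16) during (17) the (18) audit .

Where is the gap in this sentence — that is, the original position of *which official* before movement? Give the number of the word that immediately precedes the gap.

11

Underlying clause: The technician may think which official may sign the application during the audit.
The filler 'which official' is interpreted as the subject of the clause embedded under 'think'. Fronting leaves a gap immediately after 'think':
The article did not explain which official the technician may think ___ may sign the application during the audit.
'think' is word 11.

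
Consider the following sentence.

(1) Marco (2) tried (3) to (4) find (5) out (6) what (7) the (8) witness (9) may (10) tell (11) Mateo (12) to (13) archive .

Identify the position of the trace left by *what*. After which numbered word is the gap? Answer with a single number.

13

In situ: The witness may tell Mateo to archive what.
'what' functions as the direct object of 'archive'. Fronting leaves a gap immediately after 'archive':
Marco tried to find out what the witness may tell Mateo to archive ___.
'archive' is word 13.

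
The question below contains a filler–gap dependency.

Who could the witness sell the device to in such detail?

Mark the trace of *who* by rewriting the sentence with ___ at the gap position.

In situ: The witness could sell the device to who in such detail.
The filler 'who' is interpreted as the object of the preposition 'to' (recipient of 'sell'). The gap is right after 'to'.

Who could the witness sell the device to ___ in such detail?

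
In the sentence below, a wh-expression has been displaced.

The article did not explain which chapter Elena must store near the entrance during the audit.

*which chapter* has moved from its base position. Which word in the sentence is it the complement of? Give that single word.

Underlying clause: Elena must store which chapter near the entrance during the audit.
The filler 'which chapter' is interpreted as the direct object of 'store'. Wh-movement fronts it, leaving a gap right after 'store':
The article did not explain which chapter Elena must store ___ near the entrance during the audit.

store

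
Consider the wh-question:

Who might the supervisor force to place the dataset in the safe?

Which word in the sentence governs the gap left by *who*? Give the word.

force

Before movement: The supervisor might force who to place the dataset in the safe.
The filler 'who' is interpreted as the direct object of 'force'. Fronting leaves a gap immediately after 'force':
Who might the supervisor force ___ to place the dataset in the safe?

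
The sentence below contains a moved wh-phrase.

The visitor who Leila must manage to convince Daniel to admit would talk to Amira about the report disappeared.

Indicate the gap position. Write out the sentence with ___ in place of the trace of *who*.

The visitor who Leila must manage to convince Daniel to admit ___ would talk to Amira about the report disappeared.

'who' functions as the subject of the clause embedded under 'admit'. The gap is right after 'admit'.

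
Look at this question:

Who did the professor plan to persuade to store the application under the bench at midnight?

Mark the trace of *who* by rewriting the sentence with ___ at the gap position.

In situ: The professor did plan to persuade who to store the application under the bench at midnight.
'who' is the direct object of 'persuade'. The gap is right after 'persuade'.

Who did the professor plan to persuade ___ to store the application under the bench at midnight?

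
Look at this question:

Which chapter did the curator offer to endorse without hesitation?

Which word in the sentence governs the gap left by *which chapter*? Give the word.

endorse

In situ: The curator did offer to endorse which chapter without hesitation.
'which chapter' is the direct object of 'endorse'. It moves to the left edge, and the trace sits right after 'endorse':
Which chapter did the curator offer to endorse ___ without hesitation?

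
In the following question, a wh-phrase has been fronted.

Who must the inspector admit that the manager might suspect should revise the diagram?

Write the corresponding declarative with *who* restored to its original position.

The filler 'who' is interpreted as the subject of the clause embedded under 'suspect'. Wh-movement fronts it, leaving a gap right after 'suspect':
Who must the inspector admit that the manager might suspect ___ should revise the diagram?

The inspector must admit that the manager might suspect who should revise the diagram.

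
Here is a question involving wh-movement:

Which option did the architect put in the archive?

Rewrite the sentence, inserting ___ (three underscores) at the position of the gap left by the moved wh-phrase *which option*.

Before movement: The architect did put which option in the archive.
'which option' is the direct object of 'put'. The gap is right after 'put'.

Which option did the architect put ___ in the archive?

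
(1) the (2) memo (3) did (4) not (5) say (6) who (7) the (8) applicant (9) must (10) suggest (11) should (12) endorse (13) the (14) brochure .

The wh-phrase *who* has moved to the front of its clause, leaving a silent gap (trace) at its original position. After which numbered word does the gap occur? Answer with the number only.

10

Underlying clause: The applicant must suggest who should endorse the brochure.
The filler 'who' is interpreted as the subject of the clause embedded under 'suggest'. Wh-movement fronts it, leaving a gap right after 'suggest':
The memo did not say who the applicant must suggest ___ should endorse the brochure.
'suggest' is word 10.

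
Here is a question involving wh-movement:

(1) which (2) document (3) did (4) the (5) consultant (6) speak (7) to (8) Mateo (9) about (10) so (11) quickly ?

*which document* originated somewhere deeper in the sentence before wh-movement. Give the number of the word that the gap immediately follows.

9

In situ: The consultant did speak to Mateo about which document so quickly.
The filler 'which document' is interpreted as the object of the preposition 'about'. Fronting leaves a gap immediately after 'about':
Which document did the consultant speak to Mateo about ___ so quickly?
'about' is word 9.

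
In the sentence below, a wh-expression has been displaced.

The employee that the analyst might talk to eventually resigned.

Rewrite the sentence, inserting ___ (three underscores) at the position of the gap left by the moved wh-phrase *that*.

The employee that the analyst might talk to ___ eventually resigned.

The filler 'that' is interpreted as the object of the preposition 'to'. The gap is right after 'to'.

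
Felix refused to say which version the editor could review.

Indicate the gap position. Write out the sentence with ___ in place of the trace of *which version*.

Felix refused to say which version the editor could review ___.

Underlying clause: The editor could review which version.
'which version' functions as the direct object of 'review'. The gap is right after 'review'.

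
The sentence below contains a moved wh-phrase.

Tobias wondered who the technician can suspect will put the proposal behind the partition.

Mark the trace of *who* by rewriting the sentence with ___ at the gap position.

In situ: The technician can suspect who will put the proposal behind the partition.
'who' is the subject of the clause embedded under 'suspect'. The gap is right after 'suspect'.

Tobias wondered who the technician can suspect ___ will put the proposal behind the partition.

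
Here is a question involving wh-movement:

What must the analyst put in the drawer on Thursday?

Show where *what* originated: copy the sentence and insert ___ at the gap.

Underlying clause: The analyst must put what in the drawer on Thursday.
The filler 'what' is interpreted as the direct object of 'put'. The gap is right after 'put'.

What must the analyst put ___ in the drawer on Thursday?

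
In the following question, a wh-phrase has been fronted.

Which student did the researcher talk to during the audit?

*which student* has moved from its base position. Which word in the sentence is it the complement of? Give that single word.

to

Underlying clause: The researcher did talk to which student during the audit.
The filler 'which student' is interpreted as the object of the preposition 'to'. Wh-movement fronts it, leaving a gap right after 'to':
Which student did the researcher talk to ___ during the audit?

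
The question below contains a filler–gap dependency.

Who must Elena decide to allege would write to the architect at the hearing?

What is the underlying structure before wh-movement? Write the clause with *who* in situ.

'who' is the subject of the clause embedded under 'allege'. Wh-movement fronts it, leaving a gap right after 'allege':
Who must Elena decide to allege ___ would write to the architect at the hearing?

Elena must decide to allege who would write to the architect at the hearing.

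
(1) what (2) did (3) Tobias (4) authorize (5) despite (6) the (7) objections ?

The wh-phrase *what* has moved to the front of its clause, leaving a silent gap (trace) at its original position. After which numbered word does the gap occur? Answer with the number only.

Pre-movement form: Tobias did authorize what despite the objections.
The filler 'what' is interpreted as the direct object of 'authorize'. Fronting leaves a gap immediately after 'authorize':
What did Tobias authorize ___ despite the objections?
'authorize' is word 4.

4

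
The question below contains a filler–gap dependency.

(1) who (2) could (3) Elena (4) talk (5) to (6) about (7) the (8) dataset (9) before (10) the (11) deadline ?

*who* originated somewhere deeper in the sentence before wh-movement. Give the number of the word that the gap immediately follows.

Underlying clause: Elena could talk to who about the dataset before the deadline.
The filler 'who' is interpreted as the object of the preposition 'to'. Fronting leaves a gap immediately after 'to':
Who could Elena talk to ___ about the dataset before the deadline?
'to' is word 5.

5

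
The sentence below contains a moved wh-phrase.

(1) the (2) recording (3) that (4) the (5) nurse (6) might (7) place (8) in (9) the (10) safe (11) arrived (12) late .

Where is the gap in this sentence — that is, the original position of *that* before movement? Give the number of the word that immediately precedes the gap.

7

'that' is the direct object of 'place'. Fronting leaves a gap immediately after 'place':
The recording that the nurse might place ___ in the safe arrived late.
'place' is word 7.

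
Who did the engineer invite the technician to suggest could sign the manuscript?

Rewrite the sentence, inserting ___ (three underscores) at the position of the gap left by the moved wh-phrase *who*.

Pre-movement form: The engineer did invite the technician to suggest who could sign the manuscript.
The filler 'who' is interpreted as the subject of the clause embedded under 'suggest'. The gap is right after 'suggest'.

Who did the engineer invite the technician to suggest ___ could sign the manuscript?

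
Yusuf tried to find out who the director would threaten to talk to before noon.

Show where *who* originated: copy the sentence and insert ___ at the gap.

Yusuf tried to find out who the director would threaten to talk to ___ before noon.

Pre-movement form: The director would threaten to talk to who before noon.
'who' is the object of the preposition 'to'. The gap is right after 'to'.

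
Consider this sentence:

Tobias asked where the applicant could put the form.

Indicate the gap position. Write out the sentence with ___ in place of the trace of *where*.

Tobias asked where the applicant could put the form ___.

Underlying clause: The applicant could put the form where.
'where' functions as the locative complement of 'put'. The gap is right after 'form'.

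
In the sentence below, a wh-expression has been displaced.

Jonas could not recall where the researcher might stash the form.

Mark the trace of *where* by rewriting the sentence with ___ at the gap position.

Pre-movement form: The researcher might stash the form where.
The filler 'where' is interpreted as the locative complement of 'stash'. The gap is right after 'form'.

Jonas could not recall where the researcher might stash the form ___.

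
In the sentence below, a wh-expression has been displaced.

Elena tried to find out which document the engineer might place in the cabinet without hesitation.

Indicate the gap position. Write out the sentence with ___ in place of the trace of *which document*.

Elena tried to find out which document the engineer might place ___ in the cabinet without hesitation.

In situ: The engineer might place which document in the cabinet without hesitation.
'which document' functions as the direct object of 'place'. The gap is right after 'place'.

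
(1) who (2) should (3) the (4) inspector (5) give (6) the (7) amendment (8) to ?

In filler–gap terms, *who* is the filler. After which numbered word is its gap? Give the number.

In situ: The inspector should give the amendment to who.
'who' functions as the object of the preposition 'to' (recipient of 'give'). It moves to the left edge, and the trace sits right after 'to':
Who should the inspector give the amendment to ___?
'to' is word 8.

8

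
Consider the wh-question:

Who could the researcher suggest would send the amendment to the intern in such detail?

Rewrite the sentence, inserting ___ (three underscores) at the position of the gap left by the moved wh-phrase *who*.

In situ: The researcher could suggest who would send the amendment to the intern in such detail.
'who' functions as the subject of the clause embedded under 'suggest'. The gap is right after 'suggest'.

Who could the researcher suggest ___ would send the amendment to the intern in such detail?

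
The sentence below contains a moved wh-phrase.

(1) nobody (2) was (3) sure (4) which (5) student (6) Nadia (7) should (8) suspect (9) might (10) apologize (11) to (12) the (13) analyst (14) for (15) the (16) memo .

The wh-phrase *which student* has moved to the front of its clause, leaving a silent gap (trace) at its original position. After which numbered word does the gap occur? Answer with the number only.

8

Pre-movement form: Nadia should suspect which student might apologize to the analyst for the memo.
'which student' functions as the subject of the clause embedded under 'suspect'. Wh-movement fronts it, leaving a gap right after 'suspect':
Nobody was sure which student Nadia should suspect ___ might apologize to the analyst for the memo.
'suspect' is word 8.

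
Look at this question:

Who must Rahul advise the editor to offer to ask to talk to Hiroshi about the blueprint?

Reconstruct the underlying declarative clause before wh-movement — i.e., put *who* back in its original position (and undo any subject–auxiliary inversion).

Rahul must advise the editor to offer to ask who to talk to Hiroshi about the blueprint.

'who' functions as the direct object of 'ask'. Fronting leaves a gap immediately after 'ask':
Who must Rahul advise the editor to offer to ask ___ to talk to Hiroshi about the blueprint?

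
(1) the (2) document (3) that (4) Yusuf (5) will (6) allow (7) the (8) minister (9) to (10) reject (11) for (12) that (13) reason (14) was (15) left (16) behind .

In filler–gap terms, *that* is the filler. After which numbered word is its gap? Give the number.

10

The filler 'that' is interpreted as the direct object of 'reject'. Fronting leaves a gap immediately after 'reject':
The document that Yusuf will allow the minister to reject ___ for that reason was left behind.
'reject' is word 10.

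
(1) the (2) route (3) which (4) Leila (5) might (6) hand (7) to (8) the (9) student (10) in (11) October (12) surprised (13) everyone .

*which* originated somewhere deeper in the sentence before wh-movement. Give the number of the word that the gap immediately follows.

6

The filler 'which' is interpreted as the direct object of 'hand'. It moves to the left edge, and the trace sits right after 'hand':
The route which Leila might hand ___ to the student in October surprised everyone.
'hand' is word 6.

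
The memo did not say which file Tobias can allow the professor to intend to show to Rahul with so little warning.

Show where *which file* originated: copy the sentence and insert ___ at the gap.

Underlying clause: Tobias can allow the professor to intend to show which file to Rahul with so little warning.
'which file' functions as the direct object of 'show'. The gap is right after 'show'.

The memo did not say which file Tobias can allow the professor to intend to show ___ to Rahul with so little warning.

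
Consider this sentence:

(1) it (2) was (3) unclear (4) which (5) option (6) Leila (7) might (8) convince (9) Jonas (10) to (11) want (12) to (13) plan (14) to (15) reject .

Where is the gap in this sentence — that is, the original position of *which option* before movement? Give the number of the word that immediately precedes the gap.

15

In situ: Leila might convince Jonas to want to plan to reject which option.
The filler 'which option' is interpreted as the direct object of 'reject'. Wh-movement fronts it, leaving a gap right after 'reject':
It was unclear which option Leila might convince Jonas to want to plan to reject ___.
'reject' is word 15.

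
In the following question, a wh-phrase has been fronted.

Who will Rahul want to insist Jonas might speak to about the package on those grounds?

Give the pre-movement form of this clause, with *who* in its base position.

Rahul will want to insist Jonas might speak to who about the package on those grounds.

The filler 'who' is interpreted as the object of the preposition 'to'. It moves to the left edge, and the trace sits right after 'to':
Who will Rahul want to insist Jonas might speak to ___ about the package on those grounds?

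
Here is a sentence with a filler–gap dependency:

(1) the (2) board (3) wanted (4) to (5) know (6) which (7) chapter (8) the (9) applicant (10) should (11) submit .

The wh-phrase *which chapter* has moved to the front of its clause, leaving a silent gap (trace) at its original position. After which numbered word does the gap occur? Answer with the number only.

In situ: The applicant should submit which chapter.
The filler 'which chapter' is interpreted as the direct object of 'submit'. Wh-movement fronts it, leaving a gap right after 'submit':
The board wanted to know which chapter the applicant should submit ___.
'submit' is word 11.

11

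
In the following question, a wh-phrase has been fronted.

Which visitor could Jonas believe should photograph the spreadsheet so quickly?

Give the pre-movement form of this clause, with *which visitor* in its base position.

Jonas could believe which visitor should photograph the spreadsheet so quickly.

'which visitor' is the subject of the clause embedded under 'believe'. It moves to the left edge, and the trace sits right after 'believe':
Which visitor could Jonas believe ___ should photograph the spreadsheet so quickly?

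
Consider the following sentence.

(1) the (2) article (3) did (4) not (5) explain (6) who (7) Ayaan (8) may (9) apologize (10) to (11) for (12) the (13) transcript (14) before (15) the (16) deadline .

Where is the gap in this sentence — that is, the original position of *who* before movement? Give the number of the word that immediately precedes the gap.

10

Before movement: Ayaan may apologize to who for the transcript before the deadline.
'who' is the object of the preposition 'to'. Fronting leaves a gap immediately after 'to':
The article did not explain who Ayaan may apologize to ___ for the transcript before the deadline.
'to' is word 10.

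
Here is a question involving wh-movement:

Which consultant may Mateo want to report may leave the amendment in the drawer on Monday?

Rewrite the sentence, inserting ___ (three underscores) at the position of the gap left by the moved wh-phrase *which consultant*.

Which consultant may Mateo want to report ___ may leave the amendment in the drawer on Monday?

Before movement: Mateo may want to report which consultant may leave the amendment in the drawer on Monday.
'which consultant' functions as the subject of the clause embedded under 'report'. The gap is right after 'report'.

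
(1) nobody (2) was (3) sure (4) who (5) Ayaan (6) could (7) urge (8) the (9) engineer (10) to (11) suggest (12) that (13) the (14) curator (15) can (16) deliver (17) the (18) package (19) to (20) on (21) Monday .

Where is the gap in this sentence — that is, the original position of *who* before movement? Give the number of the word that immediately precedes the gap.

19

In situ: Ayaan could urge the engineer to suggest that the curator can deliver the package to who on Monday.
'who' is the object of the preposition 'to' (recipient of 'deliver'). It moves to the left edge, and the trace sits right after 'to':
Nobody was sure who Ayaan could urge the engineer to suggest that the curator can deliver the package to ___ on Monday.
'to' is word 19.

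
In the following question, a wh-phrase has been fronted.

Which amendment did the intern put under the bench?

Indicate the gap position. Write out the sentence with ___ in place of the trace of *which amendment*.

Which amendment did the intern put ___ under the bench?

Underlying clause: The intern did put which amendment under the bench.
'which amendment' is the direct object of 'put'. The gap is right after 'put'.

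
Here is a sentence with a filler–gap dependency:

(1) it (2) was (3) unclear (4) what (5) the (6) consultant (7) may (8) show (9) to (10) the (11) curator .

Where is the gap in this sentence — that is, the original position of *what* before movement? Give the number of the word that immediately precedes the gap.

8

Underlying clause: The consultant may show what to the curator.
'what' is the direct object of 'show'. It moves to the left edge, and the trace sits right after 'show':
It was unclear what the consultant may show ___ to the curator.
'show' is word 8.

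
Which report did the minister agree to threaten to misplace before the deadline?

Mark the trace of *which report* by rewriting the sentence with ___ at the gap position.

Which report did the minister agree to threaten to misplace ___ before the deadline?

Underlying clause: The minister did agree to threaten to misplace which report before the deadline.
'which report' functions as the direct object of 'misplace'. The gap is right after 'misplace'.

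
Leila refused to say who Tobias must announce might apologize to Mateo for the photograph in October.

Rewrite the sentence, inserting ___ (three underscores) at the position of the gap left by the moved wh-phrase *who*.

Pre-movement form: Tobias must announce who might apologize to Mateo for the photograph in October.
'who' is the subject of the clause embedded under 'announce'. The gap is right after 'announce'.

Leila refused to say who Tobias must announce ___ might apologize to Mateo for the photograph in October.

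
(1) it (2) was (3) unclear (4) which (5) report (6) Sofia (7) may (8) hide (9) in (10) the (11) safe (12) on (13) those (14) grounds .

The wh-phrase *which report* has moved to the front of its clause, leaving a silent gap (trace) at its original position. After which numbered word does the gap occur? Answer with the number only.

In situ: Sofia may hide which report in the safe on those grounds.
'which report' is the direct object of 'hide'. It moves to the left edge, and the trace sits right after 'hide':
It was unclear which report Sofia may hide ___ in the safe on those grounds.
'hide' is word 8.

8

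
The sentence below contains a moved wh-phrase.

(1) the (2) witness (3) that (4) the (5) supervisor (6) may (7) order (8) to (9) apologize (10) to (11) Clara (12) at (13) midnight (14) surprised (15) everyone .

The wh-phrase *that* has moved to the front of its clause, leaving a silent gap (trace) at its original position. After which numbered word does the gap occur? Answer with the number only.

7

The filler 'that' is interpreted as the direct object of 'order'. Fronting leaves a gap immediately after 'order':
The witness that the supervisor may order ___ to apologize to Clara at midnight surprised everyone.
'order' is word 7.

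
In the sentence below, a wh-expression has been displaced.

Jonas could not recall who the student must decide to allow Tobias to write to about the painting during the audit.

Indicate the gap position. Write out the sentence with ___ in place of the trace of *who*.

Before movement: The student must decide to allow Tobias to write to who about the painting during the audit.
'who' functions as the object of the preposition 'to'. The gap is right after 'to'.

Jonas could not recall who the student must decide to allow Tobias to write to ___ about the painting during the audit.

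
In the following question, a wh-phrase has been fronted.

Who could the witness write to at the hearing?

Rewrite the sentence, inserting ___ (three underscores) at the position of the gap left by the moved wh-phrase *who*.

Underlying clause: The witness could write to who at the hearing.
The filler 'who' is interpreted as the object of the preposition 'to'. The gap is right after 'to'.

Who could the witness write to ___ at the hearing?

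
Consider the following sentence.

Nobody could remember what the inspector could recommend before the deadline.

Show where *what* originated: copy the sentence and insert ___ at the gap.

Nobody could remember what the inspector could recommend ___ before the deadline.

Underlying clause: The inspector could recommend what before the deadline.
'what' functions as the direct object of 'recommend'. The gap is right after 'recommend'.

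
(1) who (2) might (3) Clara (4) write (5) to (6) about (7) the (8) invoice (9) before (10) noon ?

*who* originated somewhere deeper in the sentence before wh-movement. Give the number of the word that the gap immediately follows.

In situ: Clara might write to who about the invoice before noon.
'who' functions as the object of the preposition 'to'. Wh-movement fronts it, leaving a gap right after 'to':
Who might Clara write to ___ about the invoice before noon?
'to' is word 5.

5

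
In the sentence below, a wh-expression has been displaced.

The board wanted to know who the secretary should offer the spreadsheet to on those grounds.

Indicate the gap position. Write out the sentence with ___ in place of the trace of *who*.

The board wanted to know who the secretary should offer the spreadsheet to ___ on those grounds.

Before movement: The secretary should offer the spreadsheet to who on those grounds.
The filler 'who' is interpreted as the object of the preposition 'to' (recipient of 'offer'). The gap is right after 'to'.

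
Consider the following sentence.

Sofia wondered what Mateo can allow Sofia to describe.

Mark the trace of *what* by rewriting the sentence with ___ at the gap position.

Before movement: Mateo can allow Sofia to describe what.
'what' is the direct object of 'describe'. The gap is right after 'describe'.

Sofia wondered what Mateo can allow Sofia to describe ___.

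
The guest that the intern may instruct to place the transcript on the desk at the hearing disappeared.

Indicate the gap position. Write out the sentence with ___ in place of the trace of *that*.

'that' is the direct object of 'instruct'. The gap is right after 'instruct'.

The guest that the intern may instruct ___ to place the transcript on the desk at the hearing disappeared.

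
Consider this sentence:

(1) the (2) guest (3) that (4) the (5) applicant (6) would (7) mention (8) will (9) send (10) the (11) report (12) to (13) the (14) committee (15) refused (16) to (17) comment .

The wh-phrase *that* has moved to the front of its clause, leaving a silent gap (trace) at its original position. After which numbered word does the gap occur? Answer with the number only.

7

The filler 'that' is interpreted as the subject of the clause embedded under 'mention'. It moves to the left edge, and the trace sits right after 'mention':
The guest that the applicant would mention ___ will send the report to the committee refused to comment.
'mention' is word 7.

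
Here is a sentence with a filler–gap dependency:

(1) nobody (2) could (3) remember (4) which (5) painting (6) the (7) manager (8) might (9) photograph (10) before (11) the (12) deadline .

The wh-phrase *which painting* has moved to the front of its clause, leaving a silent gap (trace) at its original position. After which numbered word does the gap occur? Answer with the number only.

Underlying clause: The manager might photograph which painting before the deadline.
'which painting' is the direct object of 'photograph'. Wh-movement fronts it, leaving a gap right after 'photograph':
Nobody could remember which painting the manager might photograph ___ before the deadline.
'photograph' is word 9.

9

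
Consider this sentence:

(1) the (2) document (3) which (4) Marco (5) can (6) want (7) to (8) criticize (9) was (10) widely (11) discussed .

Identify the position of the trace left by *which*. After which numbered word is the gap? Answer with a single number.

8

'which' is the direct object of 'criticize'. Wh-movement fronts it, leaving a gap right after 'criticize':
The document which Marco can want to criticize ___ was widely discussed.
'criticize' is word 8.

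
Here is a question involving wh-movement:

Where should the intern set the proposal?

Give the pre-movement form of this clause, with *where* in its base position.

'where' functions as the locative complement of 'set'. Wh-movement fronts it, leaving a gap right after 'proposal':
Where should the intern set the proposal ___?

The intern should set the proposal where.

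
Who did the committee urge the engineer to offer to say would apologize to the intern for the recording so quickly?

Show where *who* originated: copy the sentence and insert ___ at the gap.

Before movement: The committee did urge the engineer to offer to say who would apologize to the intern for the recording so quickly.
'who' is the subject of the clause embedded under 'say'. The gap is right after 'say'.

Who did the committee urge the engineer to offer to say ___ would apologize to the intern for the recording so quickly?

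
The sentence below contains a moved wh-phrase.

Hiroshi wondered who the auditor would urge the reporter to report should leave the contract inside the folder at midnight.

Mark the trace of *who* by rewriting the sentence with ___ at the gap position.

Hiroshi wondered who the auditor would urge the reporter to report ___ should leave the contract inside the folder at midnight.

In situ: The auditor would urge the reporter to report who should leave the contract inside the folder at midnight.
The filler 'who' is interpreted as the subject of the clause embedded under 'report'. The gap is right after 'report'.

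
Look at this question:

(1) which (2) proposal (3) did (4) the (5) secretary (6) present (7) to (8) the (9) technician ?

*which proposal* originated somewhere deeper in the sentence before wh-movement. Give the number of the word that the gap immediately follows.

6

Pre-movement form: The secretary did present which proposal to the technician.
The filler 'which proposal' is interpreted as the direct object of 'present'. Wh-movement fronts it, leaving a gap right after 'present':
Which proposal did the secretary present ___ to the technician?
'present' is word 6.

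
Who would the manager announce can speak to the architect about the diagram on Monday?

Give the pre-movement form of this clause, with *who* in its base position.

'who' is the subject of the clause embedded under 'announce'. Wh-movement fronts it, leaving a gap right after 'announce':
Who would the manager announce ___ can speak to the architect about the diagram on Monday?

The manager would announce who can speak to the architect about the diagram on Monday.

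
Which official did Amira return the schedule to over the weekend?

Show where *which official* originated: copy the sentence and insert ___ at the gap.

In situ: Amira did return the schedule to which official over the weekend.
'which official' functions as the object of the preposition 'to' (recipient of 'return'). The gap is right after 'to'.

Which official did Amira return the schedule to ___ over the weekend?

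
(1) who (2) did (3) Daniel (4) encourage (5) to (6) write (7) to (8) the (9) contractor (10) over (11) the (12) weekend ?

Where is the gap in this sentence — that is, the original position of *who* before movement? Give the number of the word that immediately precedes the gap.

In situ: Daniel did encourage who to write to the contractor over the weekend.
The filler 'who' is interpreted as the direct object of 'encourage'. Fronting leaves a gap immediately after 'encourage':
Who did Daniel encourage ___ to write to the contractor over the weekend?
'encourage' is word 4.

4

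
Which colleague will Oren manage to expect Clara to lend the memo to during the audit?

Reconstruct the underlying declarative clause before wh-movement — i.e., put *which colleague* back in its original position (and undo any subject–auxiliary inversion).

Oren will manage to expect Clara to lend the memo to which colleague during the audit.

'which colleague' is the object of the preposition 'to' (recipient of 'lend'). It moves to the left edge, and the trace sits right after 'to':
Which colleague will Oren manage to expect Clara to lend the memo to ___ during the audit?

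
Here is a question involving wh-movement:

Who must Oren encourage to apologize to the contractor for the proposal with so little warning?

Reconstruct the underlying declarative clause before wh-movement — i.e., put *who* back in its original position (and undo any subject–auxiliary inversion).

The filler 'who' is interpreted as the direct object of 'encourage'. It moves to the left edge, and the trace sits right after 'encourage':
Who must Oren encourage ___ to apologize to the contractor for the proposal with so little warning?

Oren must encourage who to apologize to the contractor for the proposal with so little warning.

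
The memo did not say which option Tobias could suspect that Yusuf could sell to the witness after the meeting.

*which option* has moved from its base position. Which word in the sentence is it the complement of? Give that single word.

Before movement: Tobias could suspect that Yusuf could sell which option to the witness after the meeting.
'which option' is the direct object of 'sell'. It moves to the left edge, and the trace sits right after 'sell':
The memo did not say which option Tobias could suspect that Yusuf could sell ___ to the witness after the meeting.

sell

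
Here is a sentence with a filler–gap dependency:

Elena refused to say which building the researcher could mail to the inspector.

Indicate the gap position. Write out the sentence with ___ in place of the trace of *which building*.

Elena refused to say which building the researcher could mail ___ to the inspector.

In situ: The researcher could mail which building to the inspector.
The filler 'which building' is interpreted as the direct object of 'mail'. The gap is right after 'mail'.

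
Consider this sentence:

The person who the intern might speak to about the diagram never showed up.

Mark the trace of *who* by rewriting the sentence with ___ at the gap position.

'who' is the object of the preposition 'to'. The gap is right after 'to'.

The person who the intern might speak to ___ about the diagram never showed up.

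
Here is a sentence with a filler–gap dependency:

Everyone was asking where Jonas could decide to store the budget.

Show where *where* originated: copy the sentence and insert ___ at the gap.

Underlying clause: Jonas could decide to store the budget where.
'where' is the locative complement of 'store'. The gap is right after 'budget'.

Everyone was asking where Jonas could decide to store the budget ___.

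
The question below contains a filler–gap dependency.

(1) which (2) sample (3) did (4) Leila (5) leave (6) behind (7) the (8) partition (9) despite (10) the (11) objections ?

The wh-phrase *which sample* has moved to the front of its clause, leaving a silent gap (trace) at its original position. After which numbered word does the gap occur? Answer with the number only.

5

Before movement: Leila did leave which sample behind the partition despite the objections.
'which sample' functions as the direct object of 'leave'. It moves to the left edge, and the trace sits right after 'leave':
Which sample did Leila leave ___ behind the partition despite the objections?
'leave' is word 5.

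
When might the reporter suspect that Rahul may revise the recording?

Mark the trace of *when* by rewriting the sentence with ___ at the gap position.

Before movement: The reporter might suspect that Rahul may revise the recording when.
'when' functions as the temporal adjunct. The gap is right after 'recording'.

When might the reporter suspect that Rahul may revise the recording ___?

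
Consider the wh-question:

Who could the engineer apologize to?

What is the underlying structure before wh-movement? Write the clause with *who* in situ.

'who' functions as the object of the preposition 'to'. Wh-movement fronts it, leaving a gap right after 'to':
Who could the engineer apologize to ___?

The engineer could apologize to who.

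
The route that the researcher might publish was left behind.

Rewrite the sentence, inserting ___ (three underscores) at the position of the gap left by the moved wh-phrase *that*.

The route that the researcher might publish ___ was left behind.

'that' is the direct object of 'publish'. The gap is right after 'publish'.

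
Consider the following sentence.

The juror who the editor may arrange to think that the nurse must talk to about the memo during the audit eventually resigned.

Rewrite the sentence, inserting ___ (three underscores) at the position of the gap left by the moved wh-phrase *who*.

The juror who the editor may arrange to think that the nurse must talk to ___ about the memo during the audit eventually resigned.

'who' functions as the object of the preposition 'to'. The gap is right after 'to'.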